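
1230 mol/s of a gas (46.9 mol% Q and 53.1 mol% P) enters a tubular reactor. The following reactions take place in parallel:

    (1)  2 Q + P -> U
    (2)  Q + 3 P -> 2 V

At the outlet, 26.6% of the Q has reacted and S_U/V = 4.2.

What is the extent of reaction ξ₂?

ξ₂ = 8.62 mol/s

Conversion of Q: Q consumed = 0.266 × 576.9 = 153.4 mol/s = 2ξ₁ + 1ξ₂.
Selectivity: 1ξ₁ / (2ξ₂) = 4.2 → ξ₁ = 8.4 ξ₂.
Substitute: (2·8.4 + 1) ξ₂ = 153.4 → ξ₂ = 8.621 mol/s, ξ₁ = 72.41 mol/s.
Outlet amounts (n = n₀ + Σ ν·ξ):
  Q: 576.9 − 2(72.41) − 1(8.621) = 423.4
  P: 653.1 − 1(72.41) − 3(8.621) = 554.9
  U: 0 + 1(72.41) = 72.41
  V: 0 + 2(8.621) = 17.24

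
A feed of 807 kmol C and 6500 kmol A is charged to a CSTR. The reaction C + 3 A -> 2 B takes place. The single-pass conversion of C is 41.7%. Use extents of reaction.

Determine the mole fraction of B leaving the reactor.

C reacted = 0.417 × 807 = 336.5 kmol; ν_C = −1, so ξ = 336.5/1 = 336.5 kmol.
Outlet amounts (n = n₀ + ν ξ):
  C: 807 − 1(336.5) = 470.5
  A: 6500 − 3(336.5) = 5490
  B: 0 + 2(336.5) = 673
Total out = 6634 kmol; y_B = 673 / 6634 = 0.1015.

0.101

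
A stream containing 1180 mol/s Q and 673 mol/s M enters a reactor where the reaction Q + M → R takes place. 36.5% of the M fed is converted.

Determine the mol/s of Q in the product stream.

M reacted = 0.365 × 673 = 245.6 mol/s; ν_M = −1, so ξ = 245.6/1 = 245.6 mol/s.
Outlet amounts (n = n₀ + ν ξ):
  Q: 1180 − 1(245.6) = 934.4
  M: 673 − 1(245.6) = 427.4
  R: 0 + 1(245.6) = 245.6

934 mol/s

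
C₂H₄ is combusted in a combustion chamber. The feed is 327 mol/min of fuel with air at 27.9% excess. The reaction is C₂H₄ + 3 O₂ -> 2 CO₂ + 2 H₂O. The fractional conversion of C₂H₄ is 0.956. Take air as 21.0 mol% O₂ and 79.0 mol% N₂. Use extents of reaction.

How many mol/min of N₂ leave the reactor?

Stoichiometric O₂ = 3 × 327 = 981 mol/min; O₂ fed = 981 × 1.279 = 1255 mol/min.
N₂ fed = 1255 × 79/21 = 4720 mol/min.
Fuel reacted = 0.956 × 327 → ξ = 312.6 mol/min.
Outlet (n = n₀ + ν ξ):
  C₂H₄: 327 − 1(312.6) = 14.39
  O₂: 1255 − 3(312.6) = 316.9
  N₂: 4720 (inert)
  CO₂: 0 + 2(312.6) = 625.2
  H₂O: 0 + 2(312.6) = 625.2

4720 mol/min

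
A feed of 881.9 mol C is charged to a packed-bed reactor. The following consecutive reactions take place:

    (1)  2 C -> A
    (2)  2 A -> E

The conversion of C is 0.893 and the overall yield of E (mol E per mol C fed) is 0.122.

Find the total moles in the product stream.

381 mol

Conversion of C: C consumed = 2ξ₁ = 0.893 × 881.9 → ξ₁ = 393.8 mol.
Yield of E: 1ξ₂ / 881.9 = 0.122 → ξ₂ = 107.6 mol.
Outlet amounts (n = n₀ + Σ ν·ξ):
  C: 881.9 − 2(393.8) = 94.36
  A: 0 + 1(393.8) − 2(107.6) = 178.6
  E: 0 + 1(107.6) = 107.6
Total out = 94.36 + 178.6 + 107.6 = 380.5 mol.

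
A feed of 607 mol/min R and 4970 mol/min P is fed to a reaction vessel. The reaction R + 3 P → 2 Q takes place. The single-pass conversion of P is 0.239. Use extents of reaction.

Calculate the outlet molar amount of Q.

792 mol/min

P reacted = 0.239 × 4970 = 1188 mol/min; ν_P = −3, so ξ = 1188/3 = 395.9 mol/min.
Outlet amounts (n = n₀ + ν ξ):
  R: 607 − 1(395.9) = 211.1
  P: 4970 − 3(395.9) = 3782
  Q: 0 + 2(395.9) = 791.9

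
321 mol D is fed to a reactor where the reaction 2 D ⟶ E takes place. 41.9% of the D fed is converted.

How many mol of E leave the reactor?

67.2 mol

D reacted = 0.419 × 321 = 134.5 mol; ν_D = −2, so ξ = 134.5/2 = 67.25 mol.
Outlet amounts (n = n₀ + ν ξ):
  D: 321 − 2(67.25) = 186.5
  E: 0 + 1(67.25) = 67.25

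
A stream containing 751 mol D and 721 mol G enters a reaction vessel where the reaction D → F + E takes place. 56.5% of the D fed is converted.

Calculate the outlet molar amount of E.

424 mol

D reacted = 0.565 × 751 = 424.3 mol; ν_D = −1, so ξ = 424.3/1 = 424.3 mol.
Outlet amounts (n = n₀ + ν ξ):
  D: 751 − 1(424.3) = 326.7
  F: 0 + 1(424.3) = 424.3
  E: 0 + 1(424.3) = 424.3
  G: 721 (inert)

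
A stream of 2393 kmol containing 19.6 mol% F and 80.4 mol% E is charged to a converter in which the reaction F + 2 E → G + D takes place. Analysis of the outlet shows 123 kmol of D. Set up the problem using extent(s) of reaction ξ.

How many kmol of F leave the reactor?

For D: n = n₀ + 1ξ → 123 = 0 + 1ξ, giving ξ = 123 kmol.
Outlet amounts (n = n₀ + ν ξ):
  F: 469 − 1(123) = 346
  E: 1924 − 2(123) = 1678
  G: 0 + 1(123) = 123
  D: 0 + 1(123) = 123

346 kmol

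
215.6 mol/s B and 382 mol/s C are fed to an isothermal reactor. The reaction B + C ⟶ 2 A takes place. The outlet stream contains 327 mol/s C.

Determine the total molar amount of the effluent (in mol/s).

598 mol/s

For C: n = n₀ − 1ξ → 327 = 382 − 1ξ, giving ξ = 55 mol/s.
Outlet amounts (n = n₀ + ν ξ):
  B: 215.6 − 1(55) = 160.6
  C: 382 − 1(55) = 327
  A: 0 + 2(55) = 110
Total out = 160.6 + 327 + 110 = 597.6 mol/s.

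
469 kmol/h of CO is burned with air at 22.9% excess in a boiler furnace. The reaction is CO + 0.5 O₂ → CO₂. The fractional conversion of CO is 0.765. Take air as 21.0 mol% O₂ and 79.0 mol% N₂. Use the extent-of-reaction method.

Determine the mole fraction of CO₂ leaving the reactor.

0.216

Stoichiometric O₂ = 0.5 × 469 = 234.5 kmol/h; O₂ fed = 234.5 × 1.229 = 288.2 kmol/h.
N₂ fed = 288.2 × 79/21 = 1084 kmol/h.
Fuel reacted = 0.765 × 469 → ξ = 358.8 kmol/h.
Outlet (n = n₀ + ν ξ):
  CO: 469 − 1(358.8) = 110.2
  O₂: 288.2 − 0.5(358.8) = 108.8
  N₂: 1084 (inert)
  CO₂: 0 + 1(358.8) = 358.8
Total out = 1662 kmol/h; y_CO₂ = 358.8 / 1662 = 0.2159.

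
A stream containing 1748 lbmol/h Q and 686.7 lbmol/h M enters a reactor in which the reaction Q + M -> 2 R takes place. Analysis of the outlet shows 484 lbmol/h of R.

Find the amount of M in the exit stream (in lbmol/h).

For R: n = n₀ + 2ξ → 484 = 0 + 2ξ, giving ξ = 242 lbmol/h.
Outlet amounts (n = n₀ + ν ξ):
  Q: 1748 − 1(242) = 1506
  M: 686.7 − 1(242) = 444.7
  R: 0 + 2(242) = 484

445 lbmol/h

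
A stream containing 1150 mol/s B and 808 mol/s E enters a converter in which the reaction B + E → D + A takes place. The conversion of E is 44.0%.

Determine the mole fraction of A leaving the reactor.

E reacted = 0.44 × 808 = 355.5 mol/s; ν_E = −1, so ξ = 355.5/1 = 355.5 mol/s.
Outlet amounts (n = n₀ + ν ξ):
  B: 1150 − 1(355.5) = 794.5
  E: 808 − 1(355.5) = 452.5
  D: 0 + 1(355.5) = 355.5
  A: 0 + 1(355.5) = 355.5
Total out = 1958 mol/s; y_A = 355.5 / 1958 = 0.1816.

0.182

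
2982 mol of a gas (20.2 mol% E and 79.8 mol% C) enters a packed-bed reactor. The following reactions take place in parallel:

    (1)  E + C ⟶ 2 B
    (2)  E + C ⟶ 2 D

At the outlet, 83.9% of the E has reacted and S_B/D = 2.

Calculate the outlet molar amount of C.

Conversion of E: E consumed = 0.839 × 602.4 = 505.4 mol = 1ξ₁ + 1ξ₂.
Selectivity: 2ξ₁ / (2ξ₂) = 2 → ξ₁ = 2 ξ₂.
Substitute: (1·2 + 1) ξ₂ = 505.4 → ξ₂ = 168.5 mol, ξ₁ = 336.9 mol.
Outlet amounts (n = n₀ + Σ ν·ξ):
  E: 602.4 − 1(336.9) − 1(168.5) = 96.98
  C: 2380 − 1(336.9) − 1(168.5) = 1874
  B: 0 + 2(336.9) = 673.8
  D: 0 + 2(168.5) = 336.9

1870 mol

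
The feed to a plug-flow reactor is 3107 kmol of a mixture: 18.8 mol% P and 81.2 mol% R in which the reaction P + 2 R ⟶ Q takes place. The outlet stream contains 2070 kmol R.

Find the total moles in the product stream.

For R: n = n₀ − 2ξ → 2070 = 2523 − 2ξ, giving ξ = 226.4 kmol.
Outlet amounts (n = n₀ + ν ξ):
  P: 584.1 − 1(226.4) = 357.7
  R: 2523 − 2(226.4) = 2070
  Q: 0 + 1(226.4) = 226.4
Total out = 357.7 + 2070 + 226.4 = 2654 kmol.

2650 kmol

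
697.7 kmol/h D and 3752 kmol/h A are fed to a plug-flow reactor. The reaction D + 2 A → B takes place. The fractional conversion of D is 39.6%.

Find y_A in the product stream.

D reacted = 0.396 × 697.7 = 276.3 kmol/h; ν_D = −1, so ξ = 276.3/1 = 276.3 kmol/h.
Outlet amounts (n = n₀ + ν ξ):
  D: 697.7 − 1(276.3) = 421.4
  A: 3752 − 2(276.3) = 3199
  B: 0 + 1(276.3) = 276.3
Total out = 3897 kmol/h; y_A = 3199 / 3897 = 0.821.

0.821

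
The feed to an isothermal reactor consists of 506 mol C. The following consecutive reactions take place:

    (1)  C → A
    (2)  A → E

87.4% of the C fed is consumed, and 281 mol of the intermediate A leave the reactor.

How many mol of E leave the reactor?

161 mol

Conversion of C: C consumed = 1ξ₁ = 0.874 × 506 → ξ₁ = 442.2 mol.
A balance: n_A = 0 + 1ξ₁ − 1ξ₂ = 281 → ξ₂ = (1·442.2 − 281)/1 = 161.2 mol.
Outlet amounts (n = n₀ + Σ ν·ξ):
  C: 506 − 1(442.2) = 63.76
  A: 0 + 1(442.2) − 1(161.2) = 281
  E: 0 + 1(161.2) = 161.2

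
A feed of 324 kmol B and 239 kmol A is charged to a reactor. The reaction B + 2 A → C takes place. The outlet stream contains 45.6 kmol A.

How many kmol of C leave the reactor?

For A: n = n₀ − 2ξ → 45.6 = 239 − 2ξ, giving ξ = 96.7 kmol.
Outlet amounts (n = n₀ + ν ξ):
  B: 324 − 1(96.7) = 227.3
  A: 239 − 2(96.7) = 45.6
  C: 0 + 1(96.7) = 96.7

96.7 kmol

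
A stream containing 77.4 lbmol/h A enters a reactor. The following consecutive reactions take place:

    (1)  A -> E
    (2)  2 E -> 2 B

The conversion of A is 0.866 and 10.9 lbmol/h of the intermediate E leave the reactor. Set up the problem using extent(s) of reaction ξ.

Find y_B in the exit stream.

Conversion of A: A consumed = 1ξ₁ = 0.866 × 77.4 → ξ₁ = 67.03 lbmol/h.
E balance: n_E = 0 + 1ξ₁ − 2ξ₂ = 10.9 → ξ₂ = (1·67.03 − 10.9)/2 = 28.06 lbmol/h.
Outlet amounts (n = n₀ + Σ ν·ξ):
  A: 77.4 − 1(67.03) = 10.37
  E: 0 + 1(67.03) − 2(28.06) = 10.9
  B: 0 + 2(28.06) = 56.13
Total out = 77.4 lbmol/h; y_B = 56.13 / 77.4 = 0.7252.

0.725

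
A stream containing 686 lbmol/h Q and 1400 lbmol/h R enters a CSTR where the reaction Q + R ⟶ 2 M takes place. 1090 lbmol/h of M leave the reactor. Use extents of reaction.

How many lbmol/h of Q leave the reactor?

For M: n = n₀ + 2ξ → 1090 = 0 + 2ξ, giving ξ = 545 lbmol/h.
Outlet amounts (n = n₀ + ν ξ):
  Q: 686 − 1(545) = 141
  R: 1400 − 1(545) = 855
  M: 0 + 2(545) = 1090

141 lbmol/h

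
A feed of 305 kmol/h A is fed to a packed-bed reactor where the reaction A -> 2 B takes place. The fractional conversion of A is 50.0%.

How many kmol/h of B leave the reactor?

305 kmol/h

A reacted = 0.5 × 305 = 152.5 kmol/h; ν_A = −1, so ξ = 152.5/1 = 152.5 kmol/h.
Outlet amounts (n = n₀ + ν ξ):
  A: 305 − 1(152.5) = 152.5
  B: 0 + 2(152.5) = 305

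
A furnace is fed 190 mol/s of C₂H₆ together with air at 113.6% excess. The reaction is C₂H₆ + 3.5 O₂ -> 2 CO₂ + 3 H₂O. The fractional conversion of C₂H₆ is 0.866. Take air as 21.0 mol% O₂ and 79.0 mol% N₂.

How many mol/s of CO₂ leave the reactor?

Stoichiometric O₂ = 3.5 × 190 = 665 mol/s; O₂ fed = 665 × 2.136 = 1420 mol/s.
N₂ fed = 1420 × 79/21 = 5344 mol/s.
Fuel reacted = 0.866 × 190 → ξ = 164.5 mol/s.
Outlet (n = n₀ + ν ξ):
  C₂H₆: 190 − 1(164.5) = 25.46
  O₂: 1420 − 3.5(164.5) = 844.6
  N₂: 5344 (inert)
  CO₂: 0 + 2(164.5) = 329.1
  H₂O: 0 + 3(164.5) = 493.6

329 mol/s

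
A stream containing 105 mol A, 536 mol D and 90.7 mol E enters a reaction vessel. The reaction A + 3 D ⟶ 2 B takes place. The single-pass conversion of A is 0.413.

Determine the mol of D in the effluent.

A reacted = 0.413 × 105 = 43.36 mol; ν_A = −1, so ξ = 43.36/1 = 43.36 mol.
Outlet amounts (n = n₀ + ν ξ):
  A: 105 − 1(43.36) = 61.64
  D: 536 − 3(43.36) = 405.9
  B: 0 + 2(43.36) = 86.73
  E: 90.7 (inert)

406 mol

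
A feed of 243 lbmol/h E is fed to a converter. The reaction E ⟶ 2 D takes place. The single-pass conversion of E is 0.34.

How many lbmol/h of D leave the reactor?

E reacted = 0.34 × 243 = 82.62 lbmol/h; ν_E = −1, so ξ = 82.62/1 = 82.62 lbmol/h.
Outlet amounts (n = n₀ + ν ξ):
  E: 243 − 1(82.62) = 160.4
  D: 0 + 2(82.62) = 165.2

165 lbmol/h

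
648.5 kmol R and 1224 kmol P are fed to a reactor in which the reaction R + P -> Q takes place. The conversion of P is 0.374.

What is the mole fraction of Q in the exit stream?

P reacted = 0.374 × 1224 = 457.8 kmol; ν_P = −1, so ξ = 457.8/1 = 457.8 kmol.
Outlet amounts (n = n₀ + ν ξ):
  R: 648.5 − 1(457.8) = 190.7
  P: 1224 − 1(457.8) = 766.2
  Q: 0 + 1(457.8) = 457.8
Total out = 1415 kmol; y_Q = 457.8 / 1415 = 0.3236.

0.324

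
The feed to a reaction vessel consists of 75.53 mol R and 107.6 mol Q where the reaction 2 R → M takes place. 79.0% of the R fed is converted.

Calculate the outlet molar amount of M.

29.8 mol

R reacted = 0.79 × 75.53 = 59.67 mol; ν_R = −2, so ξ = 59.67/2 = 29.83 mol.
Outlet amounts (n = n₀ + ν ξ):
  R: 75.53 − 2(29.83) = 15.86
  M: 0 + 1(29.83) = 29.83
  Q: 107.6 (inert)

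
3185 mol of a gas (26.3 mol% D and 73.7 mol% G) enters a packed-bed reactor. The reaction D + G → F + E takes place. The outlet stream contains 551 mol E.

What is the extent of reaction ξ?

ξ = 551 mol

For E: n = n₀ + 1ξ → 551 = 0 + 1ξ, giving ξ = 551 mol.
Outlet amounts (n = n₀ + ν ξ):
  D: 837.7 − 1(551) = 286.7
  G: 2347 − 1(551) = 1796
  F: 0 + 1(551) = 551
  E: 0 + 1(551) = 551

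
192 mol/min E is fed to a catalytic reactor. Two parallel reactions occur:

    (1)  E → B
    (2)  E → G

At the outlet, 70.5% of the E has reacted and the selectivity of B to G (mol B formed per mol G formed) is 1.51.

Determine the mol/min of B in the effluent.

Conversion of E: E consumed = 0.705 × 192 = 135.4 mol/min = 1ξ₁ + 1ξ₂.
Selectivity: 1ξ₁ / (1ξ₂) = 1.51 → ξ₁ = 1.51 ξ₂.
Substitute: (1·1.51 + 1) ξ₂ = 135.4 → ξ₂ = 53.93 mol/min, ξ₁ = 81.43 mol/min.
Outlet amounts (n = n₀ + Σ ν·ξ):
  E: 192 − 1(81.43) − 1(53.93) = 56.64
  B: 0 + 1(81.43) = 81.43
  G: 0 + 1(53.93) = 53.93

81.4 mol/min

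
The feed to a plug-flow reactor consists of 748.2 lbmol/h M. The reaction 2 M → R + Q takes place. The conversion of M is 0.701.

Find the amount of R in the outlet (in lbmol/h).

262 lbmol/h

M reacted = 0.701 × 748.2 = 524.5 lbmol/h; ν_M = −2, so ξ = 524.5/2 = 262.2 lbmol/h.
Outlet amounts (n = n₀ + ν ξ):
  M: 748.2 − 2(262.2) = 223.7
  R: 0 + 1(262.2) = 262.2
  Q: 0 + 1(262.2) = 262.2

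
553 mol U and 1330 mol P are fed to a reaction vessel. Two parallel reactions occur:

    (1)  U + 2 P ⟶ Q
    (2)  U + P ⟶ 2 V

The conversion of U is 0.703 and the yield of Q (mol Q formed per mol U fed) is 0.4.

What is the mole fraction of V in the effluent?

0.233

Yield of Q: 1ξ₁ / 553 = 0.4 → ξ₁ = 221.2 mol.
Conversion of U: 1ξ₁ + 1ξ₂ = 0.703 × 553 = 388.8 → ξ₂ = 167.6 mol.
Outlet amounts (n = n₀ + Σ ν·ξ):
  U: 553 − 1(221.2) − 1(167.6) = 164.2
  P: 1330 − 2(221.2) − 1(167.6) = 720
  Q: 0 + 1(221.2) = 221.2
  V: 0 + 2(167.6) = 335.1
Total out = 1441 mol; y_V = 335.1 / 1441 = 0.2326.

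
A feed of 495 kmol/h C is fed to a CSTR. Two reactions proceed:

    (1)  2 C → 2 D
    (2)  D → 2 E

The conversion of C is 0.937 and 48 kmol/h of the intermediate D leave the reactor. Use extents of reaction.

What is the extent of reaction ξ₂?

ξ₂ = 416 kmol/h

Conversion of C: C consumed = 2ξ₁ = 0.937 × 495 → ξ₁ = 231.9 kmol/h.
D balance: n_D = 0 + 2ξ₁ − 1ξ₂ = 48 → ξ₂ = (2·231.9 − 48)/1 = 415.8 kmol/h.
Outlet amounts (n = n₀ + Σ ν·ξ):
  C: 495 − 2(231.9) = 31.18
  D: 0 + 2(231.9) − 1(415.8) = 48
  E: 0 + 2(415.8) = 831.6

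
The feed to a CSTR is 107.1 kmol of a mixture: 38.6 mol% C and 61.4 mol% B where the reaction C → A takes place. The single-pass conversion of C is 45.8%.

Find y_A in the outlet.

0.177

C reacted = 0.458 × 41.34 = 18.93 kmol; ν_C = −1, so ξ = 18.93/1 = 18.93 kmol.
Outlet amounts (n = n₀ + ν ξ):
  C: 41.34 − 1(18.93) = 22.41
  A: 0 + 1(18.93) = 18.93
  B: 65.76 (inert)
Total out = 107.1 kmol; y_A = 18.93 / 107.1 = 0.1768.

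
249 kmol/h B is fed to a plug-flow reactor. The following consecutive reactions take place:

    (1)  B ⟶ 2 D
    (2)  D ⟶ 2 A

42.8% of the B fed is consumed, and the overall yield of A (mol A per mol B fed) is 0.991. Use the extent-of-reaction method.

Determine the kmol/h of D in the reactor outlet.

Conversion of B: B consumed = 1ξ₁ = 0.428 × 249 → ξ₁ = 106.6 kmol/h.
Yield of A: 2ξ₂ / 249 = 0.991 → ξ₂ = 123.4 kmol/h.
Outlet amounts (n = n₀ + Σ ν·ξ):
  B: 249 − 1(106.6) = 142.4
  D: 0 + 2(106.6) − 1(123.4) = 89.76
  A: 0 + 2(123.4) = 246.8

89.8 kmol/h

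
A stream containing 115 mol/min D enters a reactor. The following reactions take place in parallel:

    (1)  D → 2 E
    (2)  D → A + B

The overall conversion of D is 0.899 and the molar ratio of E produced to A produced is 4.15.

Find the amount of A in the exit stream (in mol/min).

Conversion of D: D consumed = 0.899 × 115 = 103.4 mol/min = 1ξ₁ + 1ξ₂.
Selectivity: 2ξ₁ / (1ξ₂) = 4.15 → ξ₁ = 2.075 ξ₂.
Substitute: (1·2.075 + 1) ξ₂ = 103.4 → ξ₂ = 33.62 mol/min, ξ₁ = 69.76 mol/min.
Outlet amounts (n = n₀ + Σ ν·ξ):
  D: 115 − 1(69.76) − 1(33.62) = 11.62
  E: 0 + 2(69.76) = 139.5
  A: 0 + 1(33.62) = 33.62
  B: 0 + 1(33.62) = 33.62

33.6 mol/min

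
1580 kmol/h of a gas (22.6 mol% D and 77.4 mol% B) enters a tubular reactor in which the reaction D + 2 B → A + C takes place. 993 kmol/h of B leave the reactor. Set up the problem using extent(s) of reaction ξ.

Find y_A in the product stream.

0.0785

For B: n = n₀ − 2ξ → 993 = 1223 − 2ξ, giving ξ = 115 kmol/h.
Outlet amounts (n = n₀ + ν ξ):
  D: 357.1 − 1(115) = 242.1
  B: 1223 − 2(115) = 993
  A: 0 + 1(115) = 115
  C: 0 + 1(115) = 115
Total out = 1465 kmol/h; y_A = 115 / 1465 = 0.07847.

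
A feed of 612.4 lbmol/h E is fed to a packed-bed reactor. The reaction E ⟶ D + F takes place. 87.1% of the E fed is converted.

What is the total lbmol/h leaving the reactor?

E reacted = 0.871 × 612.4 = 533.4 lbmol/h; ν_E = −1, so ξ = 533.4/1 = 533.4 lbmol/h.
Outlet amounts (n = n₀ + ν ξ):
  E: 612.4 − 1(533.4) = 79
  D: 0 + 1(533.4) = 533.4
  F: 0 + 1(533.4) = 533.4
Total out = 79 + 533.4 + 533.4 = 1146 lbmol/h.

1150 lbmol/h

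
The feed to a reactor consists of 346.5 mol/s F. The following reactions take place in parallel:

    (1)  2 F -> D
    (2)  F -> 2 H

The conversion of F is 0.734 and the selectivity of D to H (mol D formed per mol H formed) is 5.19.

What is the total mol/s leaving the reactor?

237 mol/s

Conversion of F: F consumed = 0.734 × 346.5 = 254.3 mol/s = 2ξ₁ + 1ξ₂.
Selectivity: 1ξ₁ / (2ξ₂) = 5.19 → ξ₁ = 10.38 ξ₂.
Substitute: (2·10.38 + 1) ξ₂ = 254.3 → ξ₂ = 11.69 mol/s, ξ₁ = 121.3 mol/s.
Outlet amounts (n = n₀ + Σ ν·ξ):
  F: 346.5 − 2(121.3) − 1(11.69) = 92.17
  D: 0 + 1(121.3) = 121.3
  H: 0 + 2(11.69) = 23.38
Total out = 92.17 + 121.3 + 23.38 = 236.9 mol/s.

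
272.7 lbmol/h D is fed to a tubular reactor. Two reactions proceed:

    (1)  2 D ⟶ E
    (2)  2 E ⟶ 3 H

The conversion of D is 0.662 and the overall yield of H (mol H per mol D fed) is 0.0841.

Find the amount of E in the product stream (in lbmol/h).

75 lbmol/h

Conversion of D: D consumed = 2ξ₁ = 0.662 × 272.7 → ξ₁ = 90.26 lbmol/h.
Yield of H: 3ξ₂ / 272.7 = 0.0841 → ξ₂ = 7.645 lbmol/h.
Outlet amounts (n = n₀ + Σ ν·ξ):
  D: 272.7 − 2(90.26) = 92.17
  E: 0 + 1(90.26) − 2(7.645) = 74.97
  H: 0 + 3(7.645) = 22.93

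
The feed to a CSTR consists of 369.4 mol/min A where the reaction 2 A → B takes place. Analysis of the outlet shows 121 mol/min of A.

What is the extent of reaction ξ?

For A: n = n₀ − 2ξ → 121 = 369.4 − 2ξ, giving ξ = 124.2 mol/min.
Outlet amounts (n = n₀ + ν ξ):
  A: 369.4 − 2(124.2) = 121
  B: 0 + 1(124.2) = 124.2

ξ = 124 mol/min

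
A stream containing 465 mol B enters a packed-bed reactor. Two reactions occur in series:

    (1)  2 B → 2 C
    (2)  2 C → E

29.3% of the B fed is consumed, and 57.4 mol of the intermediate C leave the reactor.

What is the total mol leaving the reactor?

426 mol

Conversion of B: B consumed = 2ξ₁ = 0.293 × 465 → ξ₁ = 68.12 mol.
C balance: n_C = 0 + 2ξ₁ − 2ξ₂ = 57.4 → ξ₂ = (2·68.12 − 57.4)/2 = 39.42 mol.
Outlet amounts (n = n₀ + Σ ν·ξ):
  B: 465 − 2(68.12) = 328.8
  C: 0 + 2(68.12) − 2(39.42) = 57.4
  E: 0 + 1(39.42) = 39.42
Total out = 328.8 + 57.4 + 39.42 = 425.6 mol.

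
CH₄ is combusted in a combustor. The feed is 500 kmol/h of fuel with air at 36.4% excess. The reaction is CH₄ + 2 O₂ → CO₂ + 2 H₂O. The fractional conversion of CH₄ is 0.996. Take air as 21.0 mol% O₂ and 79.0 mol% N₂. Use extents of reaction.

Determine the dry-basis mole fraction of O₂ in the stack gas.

0.0613

Stoichiometric O₂ = 2 × 500 = 1000 kmol/h; O₂ fed = 1000 × 1.364 = 1364 kmol/h.
N₂ fed = 1364 × 79/21 = 5131 kmol/h.
Fuel reacted = 0.996 × 500 → ξ = 498 kmol/h.
Outlet (n = n₀ + ν ξ):
  CH₄: 500 − 1(498) = 2
  O₂: 1364 − 2(498) = 368
  N₂: 5131 (inert)
  CO₂: 0 + 1(498) = 498
  H₂O: 0 + 2(498) = 996
Dry total = 5999 kmol/h; y_O₂ (dry) = 368 / 5999 = 0.06134.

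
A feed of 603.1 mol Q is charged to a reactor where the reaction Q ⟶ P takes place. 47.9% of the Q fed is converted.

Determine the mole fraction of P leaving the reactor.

Q reacted = 0.479 × 603.1 = 288.9 mol; ν_Q = −1, so ξ = 288.9/1 = 288.9 mol.
Outlet amounts (n = n₀ + ν ξ):
  Q: 603.1 − 1(288.9) = 314.2
  P: 0 + 1(288.9) = 288.9
Total out = 603.1 mol; y_P = 288.9 / 603.1 = 0.479.

0.479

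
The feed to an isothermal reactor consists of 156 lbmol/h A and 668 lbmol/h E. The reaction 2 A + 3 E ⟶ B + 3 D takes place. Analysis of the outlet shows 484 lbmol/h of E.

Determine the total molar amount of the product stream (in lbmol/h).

763 lbmol/h

For E: n = n₀ − 3ξ → 484 = 668 − 3ξ, giving ξ = 61.33 lbmol/h.
Outlet amounts (n = n₀ + ν ξ):
  A: 156 − 2(61.33) = 33.33
  E: 668 − 3(61.33) = 484
  B: 0 + 1(61.33) = 61.33
  D: 0 + 3(61.33) = 184
Total out = 33.33 + 484 + 61.33 + 184 = 762.7 lbmol/h.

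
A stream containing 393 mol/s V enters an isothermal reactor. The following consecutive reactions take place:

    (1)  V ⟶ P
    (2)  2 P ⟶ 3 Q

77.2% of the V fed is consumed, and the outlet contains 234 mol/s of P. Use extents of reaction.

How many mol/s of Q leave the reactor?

104 mol/s

Conversion of V: V consumed = 1ξ₁ = 0.772 × 393 → ξ₁ = 303.4 mol/s.
P balance: n_P = 0 + 1ξ₁ − 2ξ₂ = 234 → ξ₂ = (1·303.4 − 234)/2 = 34.7 mol/s.
Outlet amounts (n = n₀ + Σ ν·ξ):
  V: 393 − 1(303.4) = 89.6
  P: 0 + 1(303.4) − 2(34.7) = 234
  Q: 0 + 3(34.7) = 104.1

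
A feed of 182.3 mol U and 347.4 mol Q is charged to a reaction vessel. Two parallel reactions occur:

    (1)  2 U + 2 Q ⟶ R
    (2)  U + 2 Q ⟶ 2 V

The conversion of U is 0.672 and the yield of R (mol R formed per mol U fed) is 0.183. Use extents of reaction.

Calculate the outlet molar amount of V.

112 mol

Yield of R: 1ξ₁ / 182.3 = 0.183 → ξ₁ = 33.36 mol.
Conversion of U: 2ξ₁ + 1ξ₂ = 0.672 × 182.3 = 122.5 → ξ₂ = 55.78 mol.
Outlet amounts (n = n₀ + Σ ν·ξ):
  U: 182.3 − 2(33.36) − 1(55.78) = 59.79
  Q: 347.4 − 2(33.36) − 2(55.78) = 169.1
  R: 0 + 1(33.36) = 33.36
  V: 0 + 2(55.78) = 111.6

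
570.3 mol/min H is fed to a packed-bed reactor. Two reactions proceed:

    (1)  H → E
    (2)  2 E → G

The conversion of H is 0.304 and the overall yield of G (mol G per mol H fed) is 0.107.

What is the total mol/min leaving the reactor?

Conversion of H: H consumed = 1ξ₁ = 0.304 × 570.3 → ξ₁ = 173.4 mol/min.
Yield of G: 1ξ₂ / 570.3 = 0.107 → ξ₂ = 61.02 mol/min.
Outlet amounts (n = n₀ + Σ ν·ξ):
  H: 570.3 − 1(173.4) = 396.9
  E: 0 + 1(173.4) − 2(61.02) = 51.33
  G: 0 + 1(61.02) = 61.02
Total out = 396.9 + 51.33 + 61.02 = 509.3 mol/min.

509 mol/min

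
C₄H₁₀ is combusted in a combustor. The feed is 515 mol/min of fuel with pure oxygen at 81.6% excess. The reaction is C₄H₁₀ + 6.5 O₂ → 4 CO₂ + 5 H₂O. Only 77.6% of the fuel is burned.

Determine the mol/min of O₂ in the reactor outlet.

Stoichiometric O₂ = 6.5 × 515 = 3348 mol/min; O₂ fed = 3348 × 1.816 = 6079 mol/min.
Fuel reacted = 0.776 × 515 → ξ = 399.6 mol/min.
Outlet (n = n₀ + ν ξ):
  C₄H₁₀: 515 − 1(399.6) = 115.4
  O₂: 6079 − 6.5(399.6) = 3481
  CO₂: 0 + 4(399.6) = 1599
  H₂O: 0 + 5(399.6) = 1998

3480 mol/min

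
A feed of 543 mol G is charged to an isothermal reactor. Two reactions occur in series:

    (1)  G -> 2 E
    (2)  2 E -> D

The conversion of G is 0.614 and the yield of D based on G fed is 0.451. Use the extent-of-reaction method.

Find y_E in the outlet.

Conversion of G: G consumed = 1ξ₁ = 0.614 × 543 → ξ₁ = 333.4 mol.
Yield of D: 1ξ₂ / 543 = 0.451 → ξ₂ = 244.9 mol.
Outlet amounts (n = n₀ + Σ ν·ξ):
  G: 543 − 1(333.4) = 209.6
  E: 0 + 2(333.4) − 2(244.9) = 177
  D: 0 + 1(244.9) = 244.9
Total out = 631.5 mol; y_E = 177 / 631.5 = 0.2803.

0.28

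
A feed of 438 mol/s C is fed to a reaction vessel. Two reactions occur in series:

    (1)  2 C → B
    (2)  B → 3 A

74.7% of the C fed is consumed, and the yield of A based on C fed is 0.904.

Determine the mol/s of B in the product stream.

31.6 mol/s

Conversion of C: C consumed = 2ξ₁ = 0.747 × 438 → ξ₁ = 163.6 mol/s.
Yield of A: 3ξ₂ / 438 = 0.904 → ξ₂ = 132 mol/s.
Outlet amounts (n = n₀ + Σ ν·ξ):
  C: 438 − 2(163.6) = 110.8
  B: 0 + 1(163.6) − 1(132) = 31.61
  A: 0 + 3(132) = 396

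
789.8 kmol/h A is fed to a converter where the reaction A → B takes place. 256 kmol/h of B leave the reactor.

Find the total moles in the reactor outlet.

790 kmol/h

For B: n = n₀ + 1ξ → 256 = 0 + 1ξ, giving ξ = 256 kmol/h.
Outlet amounts (n = n₀ + ν ξ):
  A: 789.8 − 1(256) = 533.8
  B: 0 + 1(256) = 256
Total out = 533.8 + 256 = 789.8 kmol/h.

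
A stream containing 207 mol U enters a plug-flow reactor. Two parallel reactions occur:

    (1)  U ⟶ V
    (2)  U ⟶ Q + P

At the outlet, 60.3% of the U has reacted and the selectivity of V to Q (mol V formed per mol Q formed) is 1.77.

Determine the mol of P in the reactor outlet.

Conversion of U: U consumed = 0.603 × 207 = 124.8 mol = 1ξ₁ + 1ξ₂.
Selectivity: 1ξ₁ / (1ξ₂) = 1.77 → ξ₁ = 1.77 ξ₂.
Substitute: (1·1.77 + 1) ξ₂ = 124.8 → ξ₂ = 45.06 mol, ξ₁ = 79.76 mol.
Outlet amounts (n = n₀ + Σ ν·ξ):
  U: 207 − 1(79.76) − 1(45.06) = 82.18
  V: 0 + 1(79.76) = 79.76
  Q: 0 + 1(45.06) = 45.06
  P: 0 + 1(45.06) = 45.06

45.1 mol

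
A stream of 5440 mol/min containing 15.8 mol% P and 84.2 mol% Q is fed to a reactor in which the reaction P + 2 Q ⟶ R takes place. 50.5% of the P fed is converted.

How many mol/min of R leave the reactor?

P reacted = 0.505 × 859.5 = 434.1 mol/min; ν_P = −1, so ξ = 434.1/1 = 434.1 mol/min.
Outlet amounts (n = n₀ + ν ξ):
  P: 859.5 − 1(434.1) = 425.5
  Q: 4580 − 2(434.1) = 3712
  R: 0 + 1(434.1) = 434.1

434 mol/min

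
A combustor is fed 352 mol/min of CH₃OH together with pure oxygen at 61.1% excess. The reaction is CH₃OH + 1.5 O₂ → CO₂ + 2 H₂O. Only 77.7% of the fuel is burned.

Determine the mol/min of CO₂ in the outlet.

Stoichiometric O₂ = 1.5 × 352 = 528 mol/min; O₂ fed = 528 × 1.611 = 850.6 mol/min.
Fuel reacted = 0.777 × 352 → ξ = 273.5 mol/min.
Outlet (n = n₀ + ν ξ):
  CH₃OH: 352 − 1(273.5) = 78.5
  O₂: 850.6 − 1.5(273.5) = 440.4
  CO₂: 0 + 1(273.5) = 273.5
  H₂O: 0 + 2(273.5) = 547

274 mol/min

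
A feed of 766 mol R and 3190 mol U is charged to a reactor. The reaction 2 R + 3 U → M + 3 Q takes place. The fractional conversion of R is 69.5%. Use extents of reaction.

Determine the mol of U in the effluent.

R reacted = 0.695 × 766 = 532.4 mol; ν_R = −2, so ξ = 532.4/2 = 266.2 mol.
Outlet amounts (n = n₀ + ν ξ):
  R: 766 − 2(266.2) = 233.6
  U: 3190 − 3(266.2) = 2391
  M: 0 + 1(266.2) = 266.2
  Q: 0 + 3(266.2) = 798.6

2390 mol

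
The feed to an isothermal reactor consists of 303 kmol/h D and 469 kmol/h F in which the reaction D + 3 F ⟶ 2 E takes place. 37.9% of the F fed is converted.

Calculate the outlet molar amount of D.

F reacted = 0.379 × 469 = 177.8 kmol/h; ν_F = −3, so ξ = 177.8/3 = 59.25 kmol/h.
Outlet amounts (n = n₀ + ν ξ):
  D: 303 − 1(59.25) = 243.7
  F: 469 − 3(59.25) = 291.2
  E: 0 + 2(59.25) = 118.5

244 kmol/h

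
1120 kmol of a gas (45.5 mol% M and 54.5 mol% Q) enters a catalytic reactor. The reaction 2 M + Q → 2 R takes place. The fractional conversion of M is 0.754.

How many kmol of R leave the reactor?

384 kmol

M reacted = 0.754 × 509.6 = 384.2 kmol; ν_M = −2, so ξ = 384.2/2 = 192.1 kmol.
Outlet amounts (n = n₀ + ν ξ):
  M: 509.6 − 2(192.1) = 125.4
  Q: 610.4 − 1(192.1) = 418.3
  R: 0 + 2(192.1) = 384.2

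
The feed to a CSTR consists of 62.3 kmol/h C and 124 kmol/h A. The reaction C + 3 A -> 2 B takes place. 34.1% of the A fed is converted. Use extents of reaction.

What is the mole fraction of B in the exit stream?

A reacted = 0.341 × 124 = 42.28 kmol/h; ν_A = −3, so ξ = 42.28/3 = 14.09 kmol/h.
Outlet amounts (n = n₀ + ν ξ):
  C: 62.3 − 1(14.09) = 48.21
  A: 124 − 3(14.09) = 81.72
  B: 0 + 2(14.09) = 28.19
Total out = 158.1 kmol/h; y_B = 28.19 / 158.1 = 0.1783.

0.178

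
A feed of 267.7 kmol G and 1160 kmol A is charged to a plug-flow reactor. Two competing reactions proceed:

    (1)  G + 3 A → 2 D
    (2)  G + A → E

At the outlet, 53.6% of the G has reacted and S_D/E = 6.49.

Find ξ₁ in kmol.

Conversion of G: G consumed = 0.536 × 267.7 = 143.5 kmol = 1ξ₁ + 1ξ₂.
Selectivity: 2ξ₁ / (1ξ₂) = 6.49 → ξ₁ = 3.245 ξ₂.
Substitute: (1·3.245 + 1) ξ₂ = 143.5 → ξ₂ = 33.8 kmol, ξ₁ = 109.7 kmol.
Outlet amounts (n = n₀ + Σ ν·ξ):
  G: 267.7 − 1(109.7) − 1(33.8) = 124.2
  A: 1160 − 3(109.7) − 1(33.8) = 797.1
  D: 0 + 2(109.7) = 219.4
  E: 0 + 1(33.8) = 33.8

ξ₁ = 110 kmol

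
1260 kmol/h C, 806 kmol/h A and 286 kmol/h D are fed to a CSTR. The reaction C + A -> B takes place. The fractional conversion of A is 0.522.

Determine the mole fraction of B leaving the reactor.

0.218

A reacted = 0.522 × 806 = 420.7 kmol/h; ν_A = −1, so ξ = 420.7/1 = 420.7 kmol/h.
Outlet amounts (n = n₀ + ν ξ):
  C: 1260 − 1(420.7) = 839.3
  A: 806 − 1(420.7) = 385.3
  B: 0 + 1(420.7) = 420.7
  D: 286 (inert)
Total out = 1931 kmol/h; y_B = 420.7 / 1931 = 0.2179.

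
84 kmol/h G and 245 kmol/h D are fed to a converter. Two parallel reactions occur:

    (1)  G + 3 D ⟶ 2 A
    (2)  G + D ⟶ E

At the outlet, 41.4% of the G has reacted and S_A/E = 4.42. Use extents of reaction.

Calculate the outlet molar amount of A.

Conversion of G: G consumed = 0.414 × 84 = 34.78 kmol/h = 1ξ₁ + 1ξ₂.
Selectivity: 2ξ₁ / (1ξ₂) = 4.42 → ξ₁ = 2.21 ξ₂.
Substitute: (1·2.21 + 1) ξ₂ = 34.78 → ξ₂ = 10.83 kmol/h, ξ₁ = 23.94 kmol/h.
Outlet amounts (n = n₀ + Σ ν·ξ):
  G: 84 − 1(23.94) − 1(10.83) = 49.22
  D: 245 − 3(23.94) − 1(10.83) = 162.3
  A: 0 + 2(23.94) = 47.88
  E: 0 + 1(10.83) = 10.83

47.9 kmol/h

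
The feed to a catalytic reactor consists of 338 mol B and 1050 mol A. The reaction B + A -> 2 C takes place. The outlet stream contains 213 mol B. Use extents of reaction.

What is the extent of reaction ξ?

For B: n = n₀ − 1ξ → 213 = 338 − 1ξ, giving ξ = 125 mol.
Outlet amounts (n = n₀ + ν ξ):
  B: 338 − 1(125) = 213
  A: 1050 − 1(125) = 925
  C: 0 + 2(125) = 250

ξ = 125 mol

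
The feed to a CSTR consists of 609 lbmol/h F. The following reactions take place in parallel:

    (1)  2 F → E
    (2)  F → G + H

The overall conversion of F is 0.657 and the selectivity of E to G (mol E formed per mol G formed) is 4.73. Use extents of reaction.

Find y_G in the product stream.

Conversion of F: F consumed = 0.657 × 609 = 400.1 lbmol/h = 2ξ₁ + 1ξ₂.
Selectivity: 1ξ₁ / (1ξ₂) = 4.73 → ξ₁ = 4.73 ξ₂.
Substitute: (2·4.73 + 1) ξ₂ = 400.1 → ξ₂ = 38.25 lbmol/h, ξ₁ = 180.9 lbmol/h.
Outlet amounts (n = n₀ + Σ ν·ξ):
  F: 609 − 2(180.9) − 1(38.25) = 208.9
  E: 0 + 1(180.9) = 180.9
  G: 0 + 1(38.25) = 38.25
  H: 0 + 1(38.25) = 38.25
Total out = 466.3 lbmol/h; y_G = 38.25 / 466.3 = 0.08203.

0.082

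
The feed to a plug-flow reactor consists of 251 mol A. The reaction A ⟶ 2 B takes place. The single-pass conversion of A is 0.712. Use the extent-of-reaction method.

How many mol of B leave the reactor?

A reacted = 0.712 × 251 = 178.7 mol; ν_A = −1, so ξ = 178.7/1 = 178.7 mol.
Outlet amounts (n = n₀ + ν ξ):
  A: 251 − 1(178.7) = 72.29
  B: 0 + 2(178.7) = 357.4

357 mol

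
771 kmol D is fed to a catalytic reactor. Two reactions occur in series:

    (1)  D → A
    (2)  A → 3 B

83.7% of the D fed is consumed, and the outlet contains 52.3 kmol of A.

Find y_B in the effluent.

0.909

Conversion of D: D consumed = 1ξ₁ = 0.837 × 771 → ξ₁ = 645.3 kmol.
A balance: n_A = 0 + 1ξ₁ − 1ξ₂ = 52.3 → ξ₂ = (1·645.3 − 52.3)/1 = 593 kmol.
Outlet amounts (n = n₀ + Σ ν·ξ):
  D: 771 − 1(645.3) = 125.7
  A: 0 + 1(645.3) − 1(593) = 52.3
  B: 0 + 3(593) = 1779
Total out = 1957 kmol; y_B = 1779 / 1957 = 0.9091.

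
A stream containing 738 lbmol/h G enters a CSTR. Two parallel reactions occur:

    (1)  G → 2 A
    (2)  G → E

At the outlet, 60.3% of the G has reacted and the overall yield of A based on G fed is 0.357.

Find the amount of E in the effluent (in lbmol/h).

Yield of A: 2ξ₁ / 738 = 0.357 → ξ₁ = 131.7 lbmol/h.
Conversion of G: 1ξ₁ + 1ξ₂ = 0.603 × 738 = 445 → ξ₂ = 313.3 lbmol/h.
Outlet amounts (n = n₀ + Σ ν·ξ):
  G: 738 − 1(131.7) − 1(313.3) = 293
  A: 0 + 2(131.7) = 263.5
  E: 0 + 1(313.3) = 313.3

313 lbmol/h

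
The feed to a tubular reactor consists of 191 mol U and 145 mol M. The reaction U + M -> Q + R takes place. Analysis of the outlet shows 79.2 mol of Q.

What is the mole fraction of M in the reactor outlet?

For Q: n = n₀ + 1ξ → 79.2 = 0 + 1ξ, giving ξ = 79.2 mol.
Outlet amounts (n = n₀ + ν ξ):
  U: 191 − 1(79.2) = 111.8
  M: 145 − 1(79.2) = 65.8
  Q: 0 + 1(79.2) = 79.2
  R: 0 + 1(79.2) = 79.2
Total out = 336 mol; y_M = 65.8 / 336 = 0.1958.

0.196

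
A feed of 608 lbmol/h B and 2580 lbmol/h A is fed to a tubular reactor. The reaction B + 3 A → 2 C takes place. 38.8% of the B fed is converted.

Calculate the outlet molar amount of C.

472 lbmol/h

B reacted = 0.388 × 608 = 235.9 lbmol/h; ν_B = −1, so ξ = 235.9/1 = 235.9 lbmol/h.
Outlet amounts (n = n₀ + ν ξ):
  B: 608 − 1(235.9) = 372.1
  A: 2580 − 3(235.9) = 1872
  C: 0 + 2(235.9) = 471.8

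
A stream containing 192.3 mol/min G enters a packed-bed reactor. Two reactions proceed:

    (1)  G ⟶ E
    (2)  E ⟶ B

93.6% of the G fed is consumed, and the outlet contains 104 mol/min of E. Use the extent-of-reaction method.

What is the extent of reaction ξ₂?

Conversion of G: G consumed = 1ξ₁ = 0.936 × 192.3 → ξ₁ = 180 mol/min.
E balance: n_E = 0 + 1ξ₁ − 1ξ₂ = 104 → ξ₂ = (1·180 − 104)/1 = 75.99 mol/min.
Outlet amounts (n = n₀ + Σ ν·ξ):
  G: 192.3 − 1(180) = 12.31
  E: 0 + 1(180) − 1(75.99) = 104
  B: 0 + 1(75.99) = 75.99

ξ₂ = 76 mol/min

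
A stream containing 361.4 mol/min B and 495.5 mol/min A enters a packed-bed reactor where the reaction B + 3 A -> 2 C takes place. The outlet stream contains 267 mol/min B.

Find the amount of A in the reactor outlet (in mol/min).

212 mol/min

For B: n = n₀ − 1ξ → 267 = 361.4 − 1ξ, giving ξ = 94.4 mol/min.
Outlet amounts (n = n₀ + ν ξ):
  B: 361.4 − 1(94.4) = 267
  A: 495.5 − 3(94.4) = 212.3
  C: 0 + 2(94.4) = 188.8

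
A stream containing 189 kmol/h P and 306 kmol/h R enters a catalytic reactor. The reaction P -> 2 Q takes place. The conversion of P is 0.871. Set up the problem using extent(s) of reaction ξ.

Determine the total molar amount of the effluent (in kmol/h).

660 kmol/h

P reacted = 0.871 × 189 = 164.6 kmol/h; ν_P = −1, so ξ = 164.6/1 = 164.6 kmol/h.
Outlet amounts (n = n₀ + ν ξ):
  P: 189 − 1(164.6) = 24.38
  Q: 0 + 2(164.6) = 329.2
  R: 306 (inert)
Total out = 24.38 + 329.2 + 306 = 659.6 kmol/h.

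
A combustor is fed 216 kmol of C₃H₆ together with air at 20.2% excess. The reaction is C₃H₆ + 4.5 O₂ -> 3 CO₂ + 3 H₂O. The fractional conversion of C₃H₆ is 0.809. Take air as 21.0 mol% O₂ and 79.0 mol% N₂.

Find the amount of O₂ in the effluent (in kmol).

Stoichiometric O₂ = 4.5 × 216 = 972 kmol; O₂ fed = 972 × 1.202 = 1168 kmol.
N₂ fed = 1168 × 79/21 = 4395 kmol.
Fuel reacted = 0.809 × 216 → ξ = 174.7 kmol.
Outlet (n = n₀ + ν ξ):
  C₃H₆: 216 − 1(174.7) = 41.26
  O₂: 1168 − 4.5(174.7) = 382
  N₂: 4395 (inert)
  CO₂: 0 + 3(174.7) = 524.2
  H₂O: 0 + 3(174.7) = 524.2

382 kmol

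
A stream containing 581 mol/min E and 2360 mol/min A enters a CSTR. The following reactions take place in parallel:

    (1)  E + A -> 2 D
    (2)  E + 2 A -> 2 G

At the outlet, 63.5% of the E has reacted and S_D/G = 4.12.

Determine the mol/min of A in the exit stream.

Conversion of E: E consumed = 0.635 × 581 = 368.9 mol/min = 1ξ₁ + 1ξ₂.
Selectivity: 2ξ₁ / (2ξ₂) = 4.12 → ξ₁ = 4.12 ξ₂.
Substitute: (1·4.12 + 1) ξ₂ = 368.9 → ξ₂ = 72.06 mol/min, ξ₁ = 296.9 mol/min.
Outlet amounts (n = n₀ + Σ ν·ξ):
  E: 581 − 1(296.9) − 1(72.06) = 212.1
  A: 2360 − 1(296.9) − 2(72.06) = 1919
  D: 0 + 2(296.9) = 593.8
  G: 0 + 2(72.06) = 144.1

1920 mol/min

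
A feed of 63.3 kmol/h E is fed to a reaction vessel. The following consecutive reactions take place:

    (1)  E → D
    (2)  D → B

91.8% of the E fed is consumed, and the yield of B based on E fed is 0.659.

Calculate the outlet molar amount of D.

16.4 kmol/h

Conversion of E: E consumed = 1ξ₁ = 0.918 × 63.3 → ξ₁ = 58.11 kmol/h.
Yield of B: 1ξ₂ / 63.3 = 0.659 → ξ₂ = 41.71 kmol/h.
Outlet amounts (n = n₀ + Σ ν·ξ):
  E: 63.3 − 1(58.11) = 5.191
  D: 0 + 1(58.11) − 1(41.71) = 16.39
  B: 0 + 1(41.71) = 41.71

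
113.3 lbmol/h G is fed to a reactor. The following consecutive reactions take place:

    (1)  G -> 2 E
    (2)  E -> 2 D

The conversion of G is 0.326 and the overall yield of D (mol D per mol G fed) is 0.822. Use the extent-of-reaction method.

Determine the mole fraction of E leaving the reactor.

Conversion of G: G consumed = 1ξ₁ = 0.326 × 113.3 → ξ₁ = 36.94 lbmol/h.
Yield of D: 2ξ₂ / 113.3 = 0.822 → ξ₂ = 46.57 lbmol/h.
Outlet amounts (n = n₀ + Σ ν·ξ):
  G: 113.3 − 1(36.94) = 76.36
  E: 0 + 2(36.94) − 1(46.57) = 27.31
  D: 0 + 2(46.57) = 93.13
Total out = 196.8 lbmol/h; y_E = 27.31 / 196.8 = 0.1387.

0.139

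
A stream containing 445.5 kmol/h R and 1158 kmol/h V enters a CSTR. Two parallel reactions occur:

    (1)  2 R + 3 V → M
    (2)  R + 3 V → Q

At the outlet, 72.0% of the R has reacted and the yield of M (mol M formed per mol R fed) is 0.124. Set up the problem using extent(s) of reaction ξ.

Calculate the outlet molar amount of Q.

210 kmol/h

Yield of M: 1ξ₁ / 445.5 = 0.124 → ξ₁ = 55.24 kmol/h.
Conversion of R: 2ξ₁ + 1ξ₂ = 0.72 × 445.5 = 320.8 → ξ₂ = 210.3 kmol/h.
Outlet amounts (n = n₀ + Σ ν·ξ):
  R: 445.5 − 2(55.24) − 1(210.3) = 124.7
  V: 1158 − 3(55.24) − 3(210.3) = 361.4
  M: 0 + 1(55.24) = 55.24
  Q: 0 + 1(210.3) = 210.3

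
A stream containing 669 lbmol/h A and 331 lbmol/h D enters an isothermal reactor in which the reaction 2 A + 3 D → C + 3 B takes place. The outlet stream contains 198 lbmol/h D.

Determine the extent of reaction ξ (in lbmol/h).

For D: n = n₀ − 3ξ → 198 = 331 − 3ξ, giving ξ = 44.33 lbmol/h.
Outlet amounts (n = n₀ + ν ξ):
  A: 669 − 2(44.33) = 580.3
  D: 331 − 3(44.33) = 198
  C: 0 + 1(44.33) = 44.33
  B: 0 + 3(44.33) = 133

ξ = 44.3 lbmol/h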